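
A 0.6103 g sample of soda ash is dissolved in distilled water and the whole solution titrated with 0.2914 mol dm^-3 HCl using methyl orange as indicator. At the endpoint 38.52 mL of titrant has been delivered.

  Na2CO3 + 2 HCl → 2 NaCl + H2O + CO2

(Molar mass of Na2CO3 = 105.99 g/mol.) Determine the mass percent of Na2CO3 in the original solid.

97.47 %

n(HCl) = 0.03852 L × 0.2914 mol/L = 0.01122 mol
From the 1:2 ratio, n(Na2CO3) = 1/2 × 0.01122 = 5.612 × 10^-3 mol
mass of Na2CO3 = 5.612 × 10^-3 × 105.99 g/mol = 0.5949 g
% Na2CO3 = 0.5949 / 0.6103 × 100 = 97.47 %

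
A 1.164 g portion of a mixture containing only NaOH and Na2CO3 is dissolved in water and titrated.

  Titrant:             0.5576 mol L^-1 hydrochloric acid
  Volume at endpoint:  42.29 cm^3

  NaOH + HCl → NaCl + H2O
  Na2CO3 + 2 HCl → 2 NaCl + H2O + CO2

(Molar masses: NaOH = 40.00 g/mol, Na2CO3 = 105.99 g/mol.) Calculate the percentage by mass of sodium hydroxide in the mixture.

n(HCl) = 0.04229 × 0.5576 = 0.02358 mol
Let x = n(NaOH), y = n(Na2CO3).
Titrant: 1x + 2y = 0.02358;  mass: 40.00x + 105.99y = 1.164
Solving, x = 6.593 × 10^-3 mol, y = 8.494 × 10^-3 mol
mass of NaOH = 6.593 × 10^-3 × 40.00 = 0.2637 g
% NaOH = 0.2637 / 1.164 × 100 = 22.65 %

22.65 %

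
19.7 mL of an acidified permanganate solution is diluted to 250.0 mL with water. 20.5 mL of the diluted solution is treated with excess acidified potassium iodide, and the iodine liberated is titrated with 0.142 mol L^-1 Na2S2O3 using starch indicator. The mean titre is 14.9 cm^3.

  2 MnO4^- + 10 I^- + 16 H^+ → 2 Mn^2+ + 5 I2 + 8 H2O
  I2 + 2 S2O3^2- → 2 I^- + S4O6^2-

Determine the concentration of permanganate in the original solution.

n(S2O3^2-) = 0.0149 × 0.142 = 2.12 × 10^-3 mol
n(I2) = n(S2O3^2-)/2 = 1.06 × 10^-3 mol
From the 2:5 ratio, n(MnO4^-) in the aliquot = 2/5 × 1.06 × 10^-3 = 4.23 × 10^-4 mol
[MnO4^-]_dilute = 4.23 × 10^-4 / 0.0205 = 0.0206 mol/L
[MnO4^-]_original = 0.0206 × 250.0/19.7 = 0.262 mol/L

0.262 mol/L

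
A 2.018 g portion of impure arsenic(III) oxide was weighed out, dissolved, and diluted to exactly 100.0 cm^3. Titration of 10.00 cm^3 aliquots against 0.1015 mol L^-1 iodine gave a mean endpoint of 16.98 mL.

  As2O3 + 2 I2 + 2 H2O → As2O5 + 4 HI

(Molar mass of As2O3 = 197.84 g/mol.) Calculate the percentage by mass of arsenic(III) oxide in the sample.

84.48 %

n(I2) per titration = 0.01698 × 0.1015 = 1.723 × 10^-3 mol
From the 1:2 ratio, n(As2O3) in each aliquot = 1/2 × 1.723 × 10^-3 = 8.617 × 10^-4 mol
n(As2O3) in the whole flask = 8.617 × 10^-4 × 100.0/10.00 = 8.617 × 10^-3 mol
mass of As2O3 = 8.617 × 10^-3 × 197.84 = 1.705 g
% As2O3 = 1.705 / 2.018 × 100 = 84.48 %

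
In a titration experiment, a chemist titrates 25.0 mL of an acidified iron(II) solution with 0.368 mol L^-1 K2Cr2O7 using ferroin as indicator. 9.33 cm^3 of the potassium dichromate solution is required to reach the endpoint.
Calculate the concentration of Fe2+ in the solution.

Cr2O7^2- + 6 Fe^2+ + 14 H^+ → 2 Cr^3+ + 6 Fe^3+ + 7 H2O
n(K2Cr2O7) = 0.00933 L × 0.368 mol/L = 3.43 × 10^-3 mol
From the 6:1 mole ratio, n(Fe2+) = 6/1 × 3.43 × 10^-3 = 0.0206 mol
[Fe2+] = 0.0206 mol / 0.0250 L = 0.824 mol/L

0.824 mol/L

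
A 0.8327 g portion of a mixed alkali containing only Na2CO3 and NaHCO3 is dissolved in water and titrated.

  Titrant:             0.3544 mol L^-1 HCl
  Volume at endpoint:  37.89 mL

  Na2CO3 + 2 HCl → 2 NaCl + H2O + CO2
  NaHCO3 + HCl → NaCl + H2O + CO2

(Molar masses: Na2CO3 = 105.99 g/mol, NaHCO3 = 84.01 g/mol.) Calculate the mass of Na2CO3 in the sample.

0.5048 g

n(HCl) = 0.03789 × 0.3544 = 0.01343 mol
Let x = n(Na2CO3), y = n(NaHCO3).
Titrant: 2x + 1y = 0.01343;  mass: 105.99x + 84.01y = 0.8327
Solving, x = 4.762 × 10^-3 mol, y = 3.904 × 10^-3 mol
mass of Na2CO3 = 4.762 × 10^-3 × 105.99 = 0.5048 g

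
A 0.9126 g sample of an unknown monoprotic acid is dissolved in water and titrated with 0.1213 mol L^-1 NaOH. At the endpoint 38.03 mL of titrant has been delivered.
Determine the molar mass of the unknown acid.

n(NaOH) = 0.03803 L × 0.1213 mol/L = 4.613 × 10^-3 mol
n(HA) = 4.613 × 10^-3 mol (1:1 ratio)
M = m / n = 0.9126 g / 4.613 × 10^-3 mol = 197.8 g/mol

197.8 g/mol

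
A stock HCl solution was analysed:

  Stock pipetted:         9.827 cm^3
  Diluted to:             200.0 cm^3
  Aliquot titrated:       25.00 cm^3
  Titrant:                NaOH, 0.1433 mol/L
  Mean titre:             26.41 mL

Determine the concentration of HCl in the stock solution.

HCl + NaOH → NaCl + H2O
n(NaOH) = 0.02641 × 0.1433 = 3.785 × 10^-3 mol
n(HCl) in the aliquot = 3.785 × 10^-3 mol (1:1 ratio)
[HCl]_dilute = 3.785 × 10^-3 / 0.02500 = 0.1514 mol/L
Dilution factor = 200.0 / 9.827 = 20.35
[HCl]_stock = 0.1514 × 20.35 = 3.081 mol/L

3.081 mol/L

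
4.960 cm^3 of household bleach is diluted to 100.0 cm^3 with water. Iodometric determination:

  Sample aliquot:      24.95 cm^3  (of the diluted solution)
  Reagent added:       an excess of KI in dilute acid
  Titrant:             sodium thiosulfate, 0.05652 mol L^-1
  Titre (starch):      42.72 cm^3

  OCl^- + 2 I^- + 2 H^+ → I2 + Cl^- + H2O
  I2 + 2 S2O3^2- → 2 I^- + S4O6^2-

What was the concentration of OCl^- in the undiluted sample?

n(S2O3^2-) = 0.04272 × 0.05652 = 2.415 × 10^-3 mol
n(I2) = n(S2O3^2-)/2 = 1.207 × 10^-3 mol
n(OCl^-) in the aliquot = 1.207 × 10^-3 mol (1:1 ratio)
[OCl^-]_dilute = 1.207 × 10^-3 / 0.02495 = 0.04839 mol/L
[OCl^-]_original = 0.04839 × 100.0/4.960 = 0.9756 mol/L

0.9756 mol/L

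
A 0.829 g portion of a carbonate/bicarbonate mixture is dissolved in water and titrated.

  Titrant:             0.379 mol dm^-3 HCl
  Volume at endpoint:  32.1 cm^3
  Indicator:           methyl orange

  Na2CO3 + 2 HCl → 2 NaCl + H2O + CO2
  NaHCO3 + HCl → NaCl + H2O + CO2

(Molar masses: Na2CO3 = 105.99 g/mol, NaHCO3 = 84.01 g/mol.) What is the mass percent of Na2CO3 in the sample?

39.8 %

n(HCl) = 0.0321 × 0.379 = 0.0122 mol
Let x = n(Na2CO3), y = n(NaHCO3).
Titrant: 2x + 1y = 0.0122;  mass: 105.99x + 84.01y = 0.829
Solving, x = 3.11 × 10^-3 mol, y = 5.94 × 10^-3 mol
mass of Na2CO3 = 3.11 × 10^-3 × 105.99 = 0.330 g
% Na2CO3 = 0.330 / 0.829 × 100 = 39.8 %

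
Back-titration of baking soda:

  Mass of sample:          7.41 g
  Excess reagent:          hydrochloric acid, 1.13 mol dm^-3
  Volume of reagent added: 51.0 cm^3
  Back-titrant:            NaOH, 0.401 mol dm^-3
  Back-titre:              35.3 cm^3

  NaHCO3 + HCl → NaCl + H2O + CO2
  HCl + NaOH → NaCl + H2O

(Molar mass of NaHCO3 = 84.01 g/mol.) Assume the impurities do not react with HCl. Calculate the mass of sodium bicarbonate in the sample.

3.65 g

n(HCl) added = 0.0510 × 1.13 = 0.0576 mol
n(NaOH) used in back-titration = 0.0353 × 0.401 = 0.0142 mol
n(HCl) left over = 0.0142 mol (1:1 ratio)
n(HCl) consumed by analyte = 0.0576 − 0.0142 = 0.0435 mol
n(NaHCO3) = 0.0435 mol (1:1 ratio)
mass of NaHCO3 = 0.0435 × 84.01 = 3.65 g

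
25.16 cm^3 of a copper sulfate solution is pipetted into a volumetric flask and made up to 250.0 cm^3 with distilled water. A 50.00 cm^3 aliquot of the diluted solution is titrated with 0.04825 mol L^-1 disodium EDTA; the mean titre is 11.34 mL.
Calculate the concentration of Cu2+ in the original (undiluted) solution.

0.1087 mol/L

Cu^2+ + EDTA^4- → [Cu(EDTA)]^2-
n(EDTA) = 0.01134 × 0.04825 = 5.472 × 10^-4 mol
n(Cu2+) in the aliquot = 5.472 × 10^-4 mol (1:1 ratio)
[Cu2+]_dilute = 5.472 × 10^-4 / 0.05000 = 0.01094 mol/L
Dilution factor = 250.0 / 25.16 = 9.936
[Cu2+]_stock = 0.01094 × 9.936 = 0.1087 mol/L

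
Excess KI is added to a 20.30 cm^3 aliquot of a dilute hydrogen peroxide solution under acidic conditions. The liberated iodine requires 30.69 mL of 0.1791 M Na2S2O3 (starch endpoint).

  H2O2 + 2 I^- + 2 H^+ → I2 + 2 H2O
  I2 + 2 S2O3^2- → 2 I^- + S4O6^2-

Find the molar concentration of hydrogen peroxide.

n(S2O3^2-) = 0.03069 × 0.1791 = 5.497 × 10^-3 mol
n(I2) = n(S2O3^2-)/2 = 2.748 × 10^-3 mol
n(H2O2) in the aliquot = 2.748 × 10^-3 mol (1:1 ratio)
[H2O2] = 2.748 × 10^-3 / 0.02030 = 0.1354 mol/L

0.1354 M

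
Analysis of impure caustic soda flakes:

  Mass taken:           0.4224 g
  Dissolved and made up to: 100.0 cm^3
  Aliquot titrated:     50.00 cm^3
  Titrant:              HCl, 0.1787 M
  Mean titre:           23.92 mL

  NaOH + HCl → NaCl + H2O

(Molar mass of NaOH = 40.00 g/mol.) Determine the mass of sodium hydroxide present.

0.3420 g

n(HCl) per titration = 0.02392 × 0.1787 = 4.275 × 10^-3 mol
n(NaOH) in each aliquot = 4.275 × 10^-3 mol (1:1 ratio)
n(NaOH) in the whole flask = 4.275 × 10^-3 × 100.0/50.00 = 8.549 × 10^-3 mol
mass of NaOH = 8.549 × 10^-3 × 40.00 = 0.3420 g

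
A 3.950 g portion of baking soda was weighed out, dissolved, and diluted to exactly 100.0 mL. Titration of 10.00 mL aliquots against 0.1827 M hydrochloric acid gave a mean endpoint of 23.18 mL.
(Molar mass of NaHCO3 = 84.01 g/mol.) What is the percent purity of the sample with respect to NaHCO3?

90.07 %

NaHCO3 + HCl → NaCl + H2O + CO2
n(HCl) per titration = 0.02318 × 0.1827 = 4.235 × 10^-3 mol
n(NaHCO3) in each aliquot = 4.235 × 10^-3 mol (1:1 ratio)
n(NaHCO3) in the whole flask = 4.235 × 10^-3 × 100.0/10.00 = 0.04235 mol
mass of NaHCO3 = 0.04235 × 84.01 = 3.558 g
% NaHCO3 = 3.558 / 3.950 × 100 = 90.07 %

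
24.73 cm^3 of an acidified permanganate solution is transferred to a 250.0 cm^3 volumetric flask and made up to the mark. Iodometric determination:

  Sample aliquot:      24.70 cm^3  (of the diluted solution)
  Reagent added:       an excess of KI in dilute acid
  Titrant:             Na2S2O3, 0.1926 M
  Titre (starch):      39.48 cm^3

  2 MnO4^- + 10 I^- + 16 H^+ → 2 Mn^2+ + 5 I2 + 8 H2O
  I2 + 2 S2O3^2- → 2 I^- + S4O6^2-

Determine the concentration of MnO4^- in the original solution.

0.6224 M

n(S2O3^2-) = 0.03948 × 0.1926 = 7.604 × 10^-3 mol
n(I2) = n(S2O3^2-)/2 = 3.802 × 10^-3 mol
From the 2:5 ratio, n(MnO4^-) in the aliquot = 2/5 × 3.802 × 10^-3 = 1.521 × 10^-3 mol
[MnO4^-]_dilute = 1.521 × 10^-3 / 0.02470 = 0.06157 mol/L
[MnO4^-]_original = 0.06157 × 250.0/24.73 = 0.6224 mol/L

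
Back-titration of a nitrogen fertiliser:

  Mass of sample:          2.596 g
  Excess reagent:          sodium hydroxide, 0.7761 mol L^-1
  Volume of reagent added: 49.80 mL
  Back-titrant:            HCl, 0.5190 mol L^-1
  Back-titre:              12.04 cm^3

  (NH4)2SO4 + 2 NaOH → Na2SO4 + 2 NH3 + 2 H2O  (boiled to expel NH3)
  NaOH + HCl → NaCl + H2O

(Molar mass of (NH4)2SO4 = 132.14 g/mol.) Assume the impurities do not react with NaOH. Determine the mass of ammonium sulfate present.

2.141 g

n(NaOH) added = 0.04980 × 0.7761 = 0.03865 mol
n(HCl) used in back-titration = 0.01204 × 0.5190 = 6.249 × 10^-3 mol
n(NaOH) left over = 6.249 × 10^-3 mol (1:1 ratio)
n(NaOH) consumed by analyte = 0.03865 − 6.249 × 10^-3 = 0.03240 mol
From the 1:2 ratio, n((NH4)2SO4) = 1/2 × 0.03240 = 0.01620 mol
mass of (NH4)2SO4 = 0.01620 × 132.14 = 2.141 g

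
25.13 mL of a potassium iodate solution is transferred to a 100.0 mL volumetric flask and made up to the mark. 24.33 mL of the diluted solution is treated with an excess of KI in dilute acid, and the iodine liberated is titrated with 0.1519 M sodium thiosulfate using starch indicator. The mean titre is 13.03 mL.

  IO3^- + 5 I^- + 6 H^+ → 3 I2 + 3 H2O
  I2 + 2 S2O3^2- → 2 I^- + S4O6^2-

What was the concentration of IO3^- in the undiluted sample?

n(S2O3^2-) = 0.01303 × 0.1519 = 1.979 × 10^-3 mol
n(I2) = n(S2O3^2-)/2 = 9.896 × 10^-4 mol
From the 1:3 ratio, n(IO3^-) in the aliquot = 1/3 × 9.896 × 10^-4 = 3.299 × 10^-4 mol
[IO3^-]_dilute = 3.299 × 10^-4 / 0.02433 = 0.01356 mol/L
[IO3^-]_original = 0.01356 × 100.0/25.13 = 0.05395 mol/L

0.05395 M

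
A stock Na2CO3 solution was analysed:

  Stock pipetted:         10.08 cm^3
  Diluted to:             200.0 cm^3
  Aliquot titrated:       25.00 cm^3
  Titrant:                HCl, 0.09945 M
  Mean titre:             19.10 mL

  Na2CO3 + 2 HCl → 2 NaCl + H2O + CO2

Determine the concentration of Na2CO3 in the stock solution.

n(HCl) = 0.01910 × 0.09945 = 1.899 × 10^-3 mol
From the 1:2 ratio, n(Na2CO3) in the aliquot = 1/2 × 1.899 × 10^-3 = 9.497 × 10^-4 mol
[Na2CO3]_dilute = 9.497 × 10^-4 / 0.02500 = 0.03799 mol/L
Dilution factor = 200.0 / 10.08 = 19.84
[Na2CO3]_stock = 0.03799 × 19.84 = 0.7538 mol/L

0.7538 M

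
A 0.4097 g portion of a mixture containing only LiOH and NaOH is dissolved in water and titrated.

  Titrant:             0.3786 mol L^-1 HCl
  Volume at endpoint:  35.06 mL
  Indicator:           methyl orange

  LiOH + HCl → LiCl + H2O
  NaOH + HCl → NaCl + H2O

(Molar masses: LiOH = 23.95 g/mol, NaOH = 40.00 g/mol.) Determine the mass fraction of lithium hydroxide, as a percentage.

44.16 %

n(HCl) = 0.03506 × 0.3786 = 0.01327 mol
Let x = n(LiOH), y = n(NaOH).
Titrant: 1x + 1y = 0.01327;  mass: 23.95x + 40.00y = 0.4097
Solving, x = 7.554 × 10^-3 mol, y = 5.719 × 10^-3 mol
mass of LiOH = 7.554 × 10^-3 × 23.95 = 0.1809 g
% LiOH = 0.1809 / 0.4097 × 100 = 44.16 %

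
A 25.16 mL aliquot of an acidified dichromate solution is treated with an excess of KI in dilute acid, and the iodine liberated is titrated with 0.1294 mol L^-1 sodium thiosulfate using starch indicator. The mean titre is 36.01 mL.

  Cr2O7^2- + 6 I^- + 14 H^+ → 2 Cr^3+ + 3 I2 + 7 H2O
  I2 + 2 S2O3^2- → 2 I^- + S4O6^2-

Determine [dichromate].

n(S2O3^2-) = 0.03601 × 0.1294 = 4.660 × 10^-3 mol
n(I2) = n(S2O3^2-)/2 = 2.330 × 10^-3 mol
From the 1:3 ratio, n(Cr2O7^2-) in the aliquot = 1/3 × 2.330 × 10^-3 = 7.766 × 10^-4 mol
[Cr2O7^2-] = 7.766 × 10^-4 / 0.02516 = 0.03087 mol/L

0.03087 mol/L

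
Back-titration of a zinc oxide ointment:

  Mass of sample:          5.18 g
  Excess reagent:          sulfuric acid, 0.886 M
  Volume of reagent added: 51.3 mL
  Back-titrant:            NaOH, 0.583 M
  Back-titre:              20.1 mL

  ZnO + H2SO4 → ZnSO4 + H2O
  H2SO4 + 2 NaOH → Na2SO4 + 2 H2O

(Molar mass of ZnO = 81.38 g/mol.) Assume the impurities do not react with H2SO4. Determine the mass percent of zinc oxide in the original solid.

n(H2SO4) added = 0.0513 × 0.886 = 0.0455 mol
n(NaOH) used in back-titration = 0.0201 × 0.583 = 0.0117 mol
From the 1:2 ratio, n(H2SO4) left over = 1/2 × 0.0117 = 5.86 × 10^-3 mol
n(H2SO4) consumed by analyte = 0.0455 − 5.86 × 10^-3 = 0.0396 mol
n(ZnO) = 0.0396 mol (1:1 ratio)
mass of ZnO = 0.0396 × 81.38 = 3.22 g
% ZnO = 3.22 / 5.18 × 100 = 62.2 %

62.2 %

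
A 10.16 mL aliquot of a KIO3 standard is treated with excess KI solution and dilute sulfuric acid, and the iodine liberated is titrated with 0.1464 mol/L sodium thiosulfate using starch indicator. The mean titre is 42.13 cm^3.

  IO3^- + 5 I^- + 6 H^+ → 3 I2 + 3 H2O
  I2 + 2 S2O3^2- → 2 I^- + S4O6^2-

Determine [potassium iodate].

n(S2O3^2-) = 0.04213 × 0.1464 = 6.168 × 10^-3 mol
n(I2) = n(S2O3^2-)/2 = 3.084 × 10^-3 mol
From the 1:3 ratio, n(IO3^-) in the aliquot = 1/3 × 3.084 × 10^-3 = 1.028 × 10^-3 mol
[IO3^-] = 1.028 × 10^-3 / 0.01016 = 0.1012 mol/L

0.1012 mol/L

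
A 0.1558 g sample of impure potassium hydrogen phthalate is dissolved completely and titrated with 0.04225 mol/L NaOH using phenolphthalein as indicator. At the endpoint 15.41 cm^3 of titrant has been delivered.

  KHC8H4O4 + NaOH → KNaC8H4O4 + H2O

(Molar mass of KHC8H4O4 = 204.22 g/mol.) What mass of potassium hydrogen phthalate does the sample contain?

0.1330 g

n(NaOH) = 0.01541 L × 0.04225 mol/L = 6.511 × 10^-4 mol
n(KHC8H4O4) = 6.511 × 10^-4 mol (1:1 ratio)
mass of KHC8H4O4 = 6.511 × 10^-4 × 204.22 g/mol = 0.1330 g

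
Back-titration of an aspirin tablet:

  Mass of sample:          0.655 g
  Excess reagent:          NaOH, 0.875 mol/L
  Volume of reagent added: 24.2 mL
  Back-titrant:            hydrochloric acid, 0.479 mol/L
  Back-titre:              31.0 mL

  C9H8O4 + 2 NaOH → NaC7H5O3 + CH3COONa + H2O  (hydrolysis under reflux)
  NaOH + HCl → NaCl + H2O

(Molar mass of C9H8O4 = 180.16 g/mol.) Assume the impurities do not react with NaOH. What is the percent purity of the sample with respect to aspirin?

n(NaOH) added = 0.0242 × 0.875 = 0.0212 mol
n(HCl) used in back-titration = 0.0310 × 0.479 = 0.0148 mol
n(NaOH) left over = 0.0148 mol (1:1 ratio)
n(NaOH) consumed by analyte = 0.0212 − 0.0148 = 6.33 × 10^-3 mol
From the 1:2 ratio, n(C9H8O4) = 1/2 × 6.33 × 10^-3 = 3.16 × 10^-3 mol
mass of C9H8O4 = 3.16 × 10^-3 × 180.16 = 0.570 g
% C9H8O4 = 0.570 / 0.655 × 100 = 87.0 %

87.0 %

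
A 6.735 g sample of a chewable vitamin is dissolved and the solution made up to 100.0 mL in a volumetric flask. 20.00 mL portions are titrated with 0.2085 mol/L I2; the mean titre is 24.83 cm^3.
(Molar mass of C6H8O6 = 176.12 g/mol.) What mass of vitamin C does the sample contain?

C6H8O6 + I2 → C6H6O6 + 2 HI
n(I2) per titration = 0.02483 × 0.2085 = 5.177 × 10^-3 mol
n(C6H8O6) in each aliquot = 5.177 × 10^-3 mol (1:1 ratio)
n(C6H8O6) in the whole flask = 5.177 × 10^-3 × 100.0/20.00 = 0.02589 mol
mass of C6H8O6 = 0.02589 × 176.12 = 4.559 g

4.559 g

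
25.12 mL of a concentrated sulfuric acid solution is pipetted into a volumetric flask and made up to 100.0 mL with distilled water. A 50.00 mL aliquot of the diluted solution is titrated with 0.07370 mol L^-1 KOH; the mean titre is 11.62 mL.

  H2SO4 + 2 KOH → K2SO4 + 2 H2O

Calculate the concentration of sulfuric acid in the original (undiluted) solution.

0.03409 mol/L

n(KOH) = 0.01162 × 0.07370 = 8.564 × 10^-4 mol
From the 1:2 ratio, n(H2SO4) in the aliquot = 1/2 × 8.564 × 10^-4 = 4.282 × 10^-4 mol
[H2SO4]_dilute = 4.282 × 10^-4 / 0.05000 = 0.008564 mol/L
Dilution factor = 100.0 / 25.12 = 3.981
[H2SO4]_stock = 0.008564 × 3.981 = 0.03409 mol/L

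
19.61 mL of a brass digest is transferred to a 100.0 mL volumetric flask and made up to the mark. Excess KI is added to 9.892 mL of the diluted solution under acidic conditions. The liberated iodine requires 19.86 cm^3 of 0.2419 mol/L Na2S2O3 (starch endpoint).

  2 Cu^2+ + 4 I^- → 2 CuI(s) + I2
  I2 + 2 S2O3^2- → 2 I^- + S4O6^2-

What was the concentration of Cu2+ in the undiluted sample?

n(S2O3^2-) = 0.01986 × 0.2419 = 4.804 × 10^-3 mol
n(I2) = n(S2O3^2-)/2 = 2.402 × 10^-3 mol
From the 2:1 ratio, n(Cu2+) in the aliquot = 2/1 × 2.402 × 10^-3 = 4.804 × 10^-3 mol
[Cu2+]_dilute = 4.804 × 10^-3 / 0.009892 = 0.4857 mol/L
[Cu2+]_original = 0.4857 × 100.0/19.61 = 2.477 mol/L

2.477 mol/L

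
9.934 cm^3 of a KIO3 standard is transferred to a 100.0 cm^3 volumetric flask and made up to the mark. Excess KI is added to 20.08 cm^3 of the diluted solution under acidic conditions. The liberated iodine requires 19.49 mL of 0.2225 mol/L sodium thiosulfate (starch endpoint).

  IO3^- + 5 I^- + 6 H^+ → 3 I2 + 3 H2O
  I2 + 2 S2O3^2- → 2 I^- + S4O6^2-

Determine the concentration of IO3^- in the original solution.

n(S2O3^2-) = 0.01949 × 0.2225 = 4.337 × 10^-3 mol
n(I2) = n(S2O3^2-)/2 = 2.168 × 10^-3 mol
From the 1:3 ratio, n(IO3^-) in the aliquot = 1/3 × 2.168 × 10^-3 = 7.228 × 10^-4 mol
[IO3^-]_dilute = 7.228 × 10^-4 / 0.02008 = 0.03599 mol/L
[IO3^-]_original = 0.03599 × 100.0/9.934 = 0.3623 mol/L

0.3623 mol/L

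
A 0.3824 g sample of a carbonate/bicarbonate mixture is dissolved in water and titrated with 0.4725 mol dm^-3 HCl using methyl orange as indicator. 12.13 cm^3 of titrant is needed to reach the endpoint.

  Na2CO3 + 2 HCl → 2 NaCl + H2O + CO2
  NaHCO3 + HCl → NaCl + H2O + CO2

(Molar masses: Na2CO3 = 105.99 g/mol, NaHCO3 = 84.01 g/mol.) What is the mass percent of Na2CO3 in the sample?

44.28 %

n(HCl) = 0.01213 × 0.4725 = 5.731 × 10^-3 mol
Let x = n(Na2CO3), y = n(NaHCO3).
Titrant: 2x + 1y = 5.731 × 10^-3;  mass: 105.99x + 84.01y = 0.3824
Solving, x = 1.598 × 10^-3 mol, y = 2.536 × 10^-3 mol
mass of Na2CO3 = 1.598 × 10^-3 × 105.99 = 0.1693 g
% Na2CO3 = 0.1693 / 0.3824 × 100 = 44.28 %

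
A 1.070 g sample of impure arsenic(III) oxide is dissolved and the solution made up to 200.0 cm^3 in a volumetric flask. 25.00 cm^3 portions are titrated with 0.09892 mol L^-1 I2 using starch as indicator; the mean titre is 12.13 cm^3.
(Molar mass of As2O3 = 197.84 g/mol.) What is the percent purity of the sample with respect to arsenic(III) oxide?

88.74 %

As2O3 + 2 I2 + 2 H2O → As2O5 + 4 HI
n(I2) per titration = 0.01213 × 0.09892 = 1.200 × 10^-3 mol
From the 1:2 ratio, n(As2O3) in each aliquot = 1/2 × 1.200 × 10^-3 = 5.999 × 10^-4 mol
n(As2O3) in the whole flask = 5.999 × 10^-4 × 200.0/25.00 = 4.800 × 10^-3 mol
mass of As2O3 = 4.800 × 10^-3 × 197.84 = 0.9496 g
% As2O3 = 0.9496 / 1.070 × 100 = 88.74 %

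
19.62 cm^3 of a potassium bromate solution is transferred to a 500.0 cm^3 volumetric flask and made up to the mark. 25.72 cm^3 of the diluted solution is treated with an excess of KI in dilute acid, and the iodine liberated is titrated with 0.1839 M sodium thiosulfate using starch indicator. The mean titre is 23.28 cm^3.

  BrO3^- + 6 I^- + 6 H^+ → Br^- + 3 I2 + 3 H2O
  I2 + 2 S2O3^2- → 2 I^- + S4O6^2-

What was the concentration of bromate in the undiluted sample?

n(S2O3^2-) = 0.02328 × 0.1839 = 4.281 × 10^-3 mol
n(I2) = n(S2O3^2-)/2 = 2.141 × 10^-3 mol
From the 1:3 ratio, n(BrO3^-) in the aliquot = 1/3 × 2.141 × 10^-3 = 7.135 × 10^-4 mol
[BrO3^-]_dilute = 7.135 × 10^-4 / 0.02572 = 0.02774 mol/L
[BrO3^-]_original = 0.02774 × 500.0/19.62 = 0.7070 mol/L

0.7070 M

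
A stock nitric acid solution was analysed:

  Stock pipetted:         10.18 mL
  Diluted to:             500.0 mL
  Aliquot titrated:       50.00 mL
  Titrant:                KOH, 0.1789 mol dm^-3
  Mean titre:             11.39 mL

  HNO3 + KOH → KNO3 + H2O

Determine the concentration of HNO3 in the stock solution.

n(KOH) = 0.01139 × 0.1789 = 2.038 × 10^-3 mol
n(HNO3) in the aliquot = 2.038 × 10^-3 mol (1:1 ratio)
[HNO3]_dilute = 2.038 × 10^-3 / 0.05000 = 0.04075 mol/L
Dilution factor = 500.0 / 10.18 = 49.12
[HNO3]_stock = 0.04075 × 49.12 = 2.002 mol/L

2.002 mol/L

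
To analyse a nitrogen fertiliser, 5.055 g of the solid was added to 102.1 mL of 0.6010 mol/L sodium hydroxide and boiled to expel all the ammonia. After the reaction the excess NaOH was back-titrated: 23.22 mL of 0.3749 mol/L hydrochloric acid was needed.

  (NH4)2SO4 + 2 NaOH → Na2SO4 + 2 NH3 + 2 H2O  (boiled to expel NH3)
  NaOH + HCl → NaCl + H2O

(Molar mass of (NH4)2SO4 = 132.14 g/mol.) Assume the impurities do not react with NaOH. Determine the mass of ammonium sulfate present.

n(NaOH) added = 0.1021 × 0.6010 = 0.06136 mol
n(HCl) used in back-titration = 0.02322 × 0.3749 = 8.705 × 10^-3 mol
n(NaOH) left over = 8.705 × 10^-3 mol (1:1 ratio)
n(NaOH) consumed by analyte = 0.06136 − 8.705 × 10^-3 = 0.05266 mol
From the 1:2 ratio, n((NH4)2SO4) = 1/2 × 0.05266 = 0.02633 mol
mass of (NH4)2SO4 = 0.02633 × 132.14 = 3.479 g

3.479 g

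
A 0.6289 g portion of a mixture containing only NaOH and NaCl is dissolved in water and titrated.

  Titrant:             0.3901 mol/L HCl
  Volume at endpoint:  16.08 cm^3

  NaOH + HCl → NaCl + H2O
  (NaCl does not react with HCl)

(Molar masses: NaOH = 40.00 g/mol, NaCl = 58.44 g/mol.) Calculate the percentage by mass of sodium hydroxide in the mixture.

39.90 %

n(HCl) = 0.01608 × 0.3901 = 6.273 × 10^-3 mol
Let x = n(NaOH), y = n(NaCl).
Titrant: 1x = 6.273 × 10^-3;  mass: 40.00x + 58.44y = 0.6289
Solving, x = 6.273 × 10^-3 mol, y = 6.468 × 10^-3 mol
mass of NaOH = 6.273 × 10^-3 × 40.00 = 0.2509 g
% NaOH = 0.2509 / 0.6289 × 100 = 39.90 %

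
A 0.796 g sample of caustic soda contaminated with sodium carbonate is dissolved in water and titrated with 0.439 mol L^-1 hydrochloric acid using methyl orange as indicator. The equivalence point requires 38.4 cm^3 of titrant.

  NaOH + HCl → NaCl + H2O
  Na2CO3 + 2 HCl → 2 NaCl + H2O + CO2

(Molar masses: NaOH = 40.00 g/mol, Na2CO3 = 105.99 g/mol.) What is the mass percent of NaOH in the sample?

n(HCl) = 0.0384 × 0.439 = 0.0169 mol
Let x = n(NaOH), y = n(Na2CO3).
Titrant: 1x + 2y = 0.0169;  mass: 40.00x + 105.99y = 0.796
Solving, x = 7.49 × 10^-3 mol, y = 4.68 × 10^-3 mol
mass of NaOH = 7.49 × 10^-3 × 40.00 = 0.300 g
% NaOH = 0.300 / 0.796 × 100 = 37.7 %

37.7 %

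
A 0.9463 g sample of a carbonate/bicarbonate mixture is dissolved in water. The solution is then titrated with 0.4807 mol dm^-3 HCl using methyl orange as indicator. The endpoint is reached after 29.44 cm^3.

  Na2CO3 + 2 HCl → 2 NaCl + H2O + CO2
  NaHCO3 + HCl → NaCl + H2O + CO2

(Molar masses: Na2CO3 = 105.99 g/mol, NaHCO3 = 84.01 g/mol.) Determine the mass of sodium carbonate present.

0.4145 g

n(HCl) = 0.02944 × 0.4807 = 0.01415 mol
Let x = n(Na2CO3), y = n(NaHCO3).
Titrant: 2x + 1y = 0.01415;  mass: 105.99x + 84.01y = 0.9463
Solving, x = 3.911 × 10^-3 mol, y = 6.330 × 10^-3 mol
mass of Na2CO3 = 3.911 × 10^-3 × 105.99 = 0.4145 g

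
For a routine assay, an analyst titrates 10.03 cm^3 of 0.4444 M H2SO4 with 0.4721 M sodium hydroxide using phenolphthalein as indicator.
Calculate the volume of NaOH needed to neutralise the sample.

H2SO4 + 2 NaOH → Na2SO4 + 2 H2O
n(H2SO4) = 0.01003 L × 0.4444 mol/L = 4.457 × 10^-3 mol
From the 2:1 stoichiometry, n(NaOH) = 2/1 × 4.457 × 10^-3 = 8.915 × 10^-3 mol
V(NaOH) = 8.915 × 10^-3 mol / 0.4721 mol/L = 0.01888 L = 18.88 mL

18.88 mL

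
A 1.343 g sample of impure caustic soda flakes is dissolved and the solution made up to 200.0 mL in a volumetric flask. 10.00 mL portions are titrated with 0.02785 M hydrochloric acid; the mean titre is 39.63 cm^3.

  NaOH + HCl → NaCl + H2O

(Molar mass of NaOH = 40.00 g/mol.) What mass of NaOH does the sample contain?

n(HCl) per titration = 0.03963 × 0.02785 = 1.104 × 10^-3 mol
n(NaOH) in each aliquot = 1.104 × 10^-3 mol (1:1 ratio)
n(NaOH) in the whole flask = 1.104 × 10^-3 × 200.0/10.00 = 0.02207 mol
mass of NaOH = 0.02207 × 40.00 = 0.8830 g

0.8830 g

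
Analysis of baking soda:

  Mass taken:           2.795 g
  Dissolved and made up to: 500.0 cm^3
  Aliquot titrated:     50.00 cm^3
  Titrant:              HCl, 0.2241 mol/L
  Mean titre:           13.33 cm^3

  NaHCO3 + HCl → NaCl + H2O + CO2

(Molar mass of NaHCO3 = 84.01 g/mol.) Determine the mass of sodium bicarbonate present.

2.510 g

n(HCl) per titration = 0.01333 × 0.2241 = 2.987 × 10^-3 mol
n(NaHCO3) in each aliquot = 2.987 × 10^-3 mol (1:1 ratio)
n(NaHCO3) in the whole flask = 2.987 × 10^-3 × 500.0/50.00 = 0.02987 mol
mass of NaHCO3 = 0.02987 × 84.01 = 2.510 g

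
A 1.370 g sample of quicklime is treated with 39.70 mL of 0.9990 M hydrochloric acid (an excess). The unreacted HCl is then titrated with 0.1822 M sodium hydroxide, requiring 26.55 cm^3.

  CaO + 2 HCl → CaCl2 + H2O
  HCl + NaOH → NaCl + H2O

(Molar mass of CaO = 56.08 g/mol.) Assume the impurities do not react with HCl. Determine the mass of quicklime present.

0.9764 g

n(HCl) added = 0.03970 × 0.9990 = 0.03966 mol
n(NaOH) used in back-titration = 0.02655 × 0.1822 = 4.837 × 10^-3 mol
n(HCl) left over = 4.837 × 10^-3 mol (1:1 ratio)
n(HCl) consumed by analyte = 0.03966 − 4.837 × 10^-3 = 0.03482 mol
From the 1:2 ratio, n(CaO) = 1/2 × 0.03482 = 0.01741 mol
mass of CaO = 0.01741 × 56.08 = 0.9764 g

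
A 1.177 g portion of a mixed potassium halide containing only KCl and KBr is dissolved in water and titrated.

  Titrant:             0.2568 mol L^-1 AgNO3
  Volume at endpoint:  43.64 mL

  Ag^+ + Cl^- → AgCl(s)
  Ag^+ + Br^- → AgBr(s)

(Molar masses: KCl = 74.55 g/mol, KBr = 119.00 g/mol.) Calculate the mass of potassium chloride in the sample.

n(AgNO3) = 0.04364 × 0.2568 = 0.01121 mol
Let x = n(KCl), y = n(KBr).
Titrant: 1x + 1y = 0.01121;  mass: 74.55x + 119.00y = 1.177
Solving, x = 3.523 × 10^-3 mol, y = 7.684 × 10^-3 mol
mass of KCl = 3.523 × 10^-3 × 74.55 = 0.2626 g

0.2626 g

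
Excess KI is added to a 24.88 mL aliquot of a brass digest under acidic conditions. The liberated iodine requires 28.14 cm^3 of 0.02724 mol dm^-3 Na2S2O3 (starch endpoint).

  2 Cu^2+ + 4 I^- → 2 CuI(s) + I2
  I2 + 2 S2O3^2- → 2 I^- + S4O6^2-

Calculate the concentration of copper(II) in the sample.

0.03081 mol/L

n(S2O3^2-) = 0.02814 × 0.02724 = 7.665 × 10^-4 mol
n(I2) = n(S2O3^2-)/2 = 3.833 × 10^-4 mol
From the 2:1 ratio, n(Cu2+) in the aliquot = 2/1 × 3.833 × 10^-4 = 7.665 × 10^-4 mol
[Cu2+] = 7.665 × 10^-4 / 0.02488 = 0.03081 mol/L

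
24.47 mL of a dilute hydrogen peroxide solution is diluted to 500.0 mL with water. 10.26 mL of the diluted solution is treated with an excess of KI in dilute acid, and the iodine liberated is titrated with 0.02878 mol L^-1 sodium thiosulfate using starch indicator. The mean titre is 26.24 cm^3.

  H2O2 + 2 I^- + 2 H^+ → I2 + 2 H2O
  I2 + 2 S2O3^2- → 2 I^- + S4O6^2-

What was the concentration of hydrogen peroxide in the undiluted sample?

n(S2O3^2-) = 0.02624 × 0.02878 = 7.552 × 10^-4 mol
n(I2) = n(S2O3^2-)/2 = 3.776 × 10^-4 mol
n(H2O2) in the aliquot = 3.776 × 10^-4 mol (1:1 ratio)
[H2O2]_dilute = 3.776 × 10^-4 / 0.01026 = 0.03680 mol/L
[H2O2]_original = 0.03680 × 500.0/24.47 = 0.7520 mol/L

0.7520 mol/L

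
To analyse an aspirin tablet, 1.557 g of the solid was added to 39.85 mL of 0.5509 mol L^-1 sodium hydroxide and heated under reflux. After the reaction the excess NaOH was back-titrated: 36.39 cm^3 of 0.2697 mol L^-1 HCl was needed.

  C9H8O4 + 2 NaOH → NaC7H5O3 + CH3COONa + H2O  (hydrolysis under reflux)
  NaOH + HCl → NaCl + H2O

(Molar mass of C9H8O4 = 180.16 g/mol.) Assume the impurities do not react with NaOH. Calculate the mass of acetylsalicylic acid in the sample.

n(NaOH) added = 0.03985 × 0.5509 = 0.02195 mol
n(HCl) used in back-titration = 0.03639 × 0.2697 = 9.814 × 10^-3 mol
n(NaOH) left over = 9.814 × 10^-3 mol (1:1 ratio)
n(NaOH) consumed by analyte = 0.02195 − 9.814 × 10^-3 = 0.01214 mol
From the 1:2 ratio, n(C9H8O4) = 1/2 × 0.01214 = 6.069 × 10^-3 mol
mass of C9H8O4 = 6.069 × 10^-3 × 180.16 = 1.093 g

1.093 g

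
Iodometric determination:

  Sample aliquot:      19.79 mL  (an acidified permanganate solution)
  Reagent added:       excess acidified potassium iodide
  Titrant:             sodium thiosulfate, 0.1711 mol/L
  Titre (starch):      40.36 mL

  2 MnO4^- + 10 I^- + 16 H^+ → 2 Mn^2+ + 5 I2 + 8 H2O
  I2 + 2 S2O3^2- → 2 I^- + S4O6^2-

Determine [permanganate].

0.06979 mol/L

n(S2O3^2-) = 0.04036 × 0.1711 = 6.906 × 10^-3 mol
n(I2) = n(S2O3^2-)/2 = 3.453 × 10^-3 mol
From the 2:5 ratio, n(MnO4^-) in the aliquot = 2/5 × 3.453 × 10^-3 = 1.381 × 10^-3 mol
[MnO4^-] = 1.381 × 10^-3 / 0.01979 = 0.06979 mol/L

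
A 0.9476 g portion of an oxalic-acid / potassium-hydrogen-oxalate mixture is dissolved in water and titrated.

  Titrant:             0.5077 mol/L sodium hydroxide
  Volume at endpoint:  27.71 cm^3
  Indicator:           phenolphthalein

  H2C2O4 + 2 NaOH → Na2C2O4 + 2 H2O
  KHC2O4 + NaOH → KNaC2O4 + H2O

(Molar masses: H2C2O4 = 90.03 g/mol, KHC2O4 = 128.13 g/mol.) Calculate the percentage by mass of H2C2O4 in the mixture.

48.87 %

n(NaOH) = 0.02771 × 0.5077 = 0.01407 mol
Let x = n(H2C2O4), y = n(KHC2O4).
Titrant: 2x + 1y = 0.01407;  mass: 90.03x + 128.13y = 0.9476
Solving, x = 5.143 × 10^-3 mol, y = 3.782 × 10^-3 mol
mass of H2C2O4 = 5.143 × 10^-3 × 90.03 = 0.4631 g
% H2C2O4 = 0.4631 / 0.9476 × 100 = 48.87 %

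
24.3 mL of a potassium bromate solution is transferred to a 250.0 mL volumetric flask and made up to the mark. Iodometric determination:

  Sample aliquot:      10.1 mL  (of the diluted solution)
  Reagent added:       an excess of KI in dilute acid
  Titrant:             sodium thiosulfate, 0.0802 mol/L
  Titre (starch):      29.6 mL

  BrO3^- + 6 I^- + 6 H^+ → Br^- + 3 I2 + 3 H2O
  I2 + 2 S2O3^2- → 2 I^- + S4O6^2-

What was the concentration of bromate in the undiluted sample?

0.403 mol/L

n(S2O3^2-) = 0.0296 × 0.0802 = 2.37 × 10^-3 mol
n(I2) = n(S2O3^2-)/2 = 1.19 × 10^-3 mol
From the 1:3 ratio, n(BrO3^-) in the aliquot = 1/3 × 1.19 × 10^-3 = 3.96 × 10^-4 mol
[BrO3^-]_dilute = 3.96 × 10^-4 / 0.0101 = 0.0392 mol/L
[BrO3^-]_original = 0.0392 × 250.0/24.3 = 0.403 mol/L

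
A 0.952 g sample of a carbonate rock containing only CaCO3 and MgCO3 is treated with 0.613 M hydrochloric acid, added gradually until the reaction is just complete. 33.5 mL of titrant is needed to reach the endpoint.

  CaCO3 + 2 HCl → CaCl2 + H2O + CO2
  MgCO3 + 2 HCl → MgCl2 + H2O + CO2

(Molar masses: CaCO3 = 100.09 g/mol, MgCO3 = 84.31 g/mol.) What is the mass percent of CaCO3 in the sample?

57.5 %

n(HCl) = 0.0335 × 0.613 = 0.0205 mol
Let x = n(CaCO3), y = n(MgCO3).
Titrant: 2x + 2y = 0.0205;  mass: 100.09x + 84.31y = 0.952
Solving, x = 5.47 × 10^-3 mol, y = 4.80 × 10^-3 mol
mass of CaCO3 = 5.47 × 10^-3 × 100.09 = 0.548 g
% CaCO3 = 0.548 / 0.952 × 100 = 57.5 %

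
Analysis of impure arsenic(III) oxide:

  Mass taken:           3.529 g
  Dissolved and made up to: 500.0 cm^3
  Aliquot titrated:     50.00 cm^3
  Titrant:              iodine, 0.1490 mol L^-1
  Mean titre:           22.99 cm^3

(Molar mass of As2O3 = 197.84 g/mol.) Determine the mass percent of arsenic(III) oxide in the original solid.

96.02 %

As2O3 + 2 I2 + 2 H2O → As2O5 + 4 HI
n(I2) per titration = 0.02299 × 0.1490 = 3.426 × 10^-3 mol
From the 1:2 ratio, n(As2O3) in each aliquot = 1/2 × 3.426 × 10^-3 = 1.713 × 10^-3 mol
n(As2O3) in the whole flask = 1.713 × 10^-3 × 500.0/50.00 = 0.01713 mol
mass of As2O3 = 0.01713 × 197.84 = 3.389 g
% As2O3 = 3.389 / 3.529 × 100 = 96.02 %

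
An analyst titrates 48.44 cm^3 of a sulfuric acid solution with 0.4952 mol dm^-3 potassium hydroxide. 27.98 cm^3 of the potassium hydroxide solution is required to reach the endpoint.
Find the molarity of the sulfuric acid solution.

H2SO4 + 2 KOH → K2SO4 + 2 H2O
n(KOH) = 0.02798 L × 0.4952 mol/L = 0.01386 mol
From the 1:2 mole ratio, n(H2SO4) = 1/2 × 0.01386 = 6.928 × 10^-3 mol
[H2SO4] = 6.928 × 10^-3 mol / 0.04844 L = 0.1430 mol/L

0.1430 mol/L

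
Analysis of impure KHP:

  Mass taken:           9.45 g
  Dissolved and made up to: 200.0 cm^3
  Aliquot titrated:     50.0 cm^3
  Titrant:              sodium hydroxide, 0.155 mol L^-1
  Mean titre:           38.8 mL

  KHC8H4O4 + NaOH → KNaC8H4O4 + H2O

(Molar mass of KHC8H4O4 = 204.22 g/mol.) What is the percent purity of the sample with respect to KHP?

52.0 %

n(NaOH) per titration = 0.0388 × 0.155 = 6.01 × 10^-3 mol
n(KHC8H4O4) in each aliquot = 6.01 × 10^-3 mol (1:1 ratio)
n(KHC8H4O4) in the whole flask = 6.01 × 10^-3 × 200.0/50.0 = 0.0241 mol
mass of KHC8H4O4 = 0.0241 × 204.22 = 4.91 g
% KHC8H4O4 = 4.91 / 9.45 × 100 = 52.0 %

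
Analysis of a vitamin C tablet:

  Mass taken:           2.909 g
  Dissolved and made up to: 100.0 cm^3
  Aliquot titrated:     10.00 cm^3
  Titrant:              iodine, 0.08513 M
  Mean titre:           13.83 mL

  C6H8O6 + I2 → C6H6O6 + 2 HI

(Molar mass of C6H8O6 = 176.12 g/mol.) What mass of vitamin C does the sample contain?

n(I2) per titration = 0.01383 × 0.08513 = 1.177 × 10^-3 mol
n(C6H8O6) in each aliquot = 1.177 × 10^-3 mol (1:1 ratio)
n(C6H8O6) in the whole flask = 1.177 × 10^-3 × 100.0/10.00 = 0.01177 mol
mass of C6H8O6 = 0.01177 × 176.12 = 2.074 g

2.074 g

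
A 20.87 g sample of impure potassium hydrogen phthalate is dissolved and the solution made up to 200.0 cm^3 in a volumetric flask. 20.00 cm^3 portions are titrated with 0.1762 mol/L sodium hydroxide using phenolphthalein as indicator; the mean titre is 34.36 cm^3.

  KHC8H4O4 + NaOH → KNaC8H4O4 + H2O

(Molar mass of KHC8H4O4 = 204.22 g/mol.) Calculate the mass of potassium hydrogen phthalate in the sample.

n(NaOH) per titration = 0.03436 × 0.1762 = 6.054 × 10^-3 mol
n(KHC8H4O4) in each aliquot = 6.054 × 10^-3 mol (1:1 ratio)
n(KHC8H4O4) in the whole flask = 6.054 × 10^-3 × 200.0/20.00 = 0.06054 mol
mass of KHC8H4O4 = 0.06054 × 204.22 = 12.36 g

12.36 g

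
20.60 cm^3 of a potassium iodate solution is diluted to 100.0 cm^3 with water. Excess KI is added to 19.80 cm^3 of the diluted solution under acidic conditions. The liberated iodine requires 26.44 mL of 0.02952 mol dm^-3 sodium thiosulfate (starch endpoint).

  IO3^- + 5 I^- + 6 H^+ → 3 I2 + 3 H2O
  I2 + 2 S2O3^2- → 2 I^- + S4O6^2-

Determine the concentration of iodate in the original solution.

0.03189 mol/L

n(S2O3^2-) = 0.02644 × 0.02952 = 7.805 × 10^-4 mol
n(I2) = n(S2O3^2-)/2 = 3.903 × 10^-4 mol
From the 1:3 ratio, n(IO3^-) in the aliquot = 1/3 × 3.903 × 10^-4 = 1.301 × 10^-4 mol
[IO3^-]_dilute = 1.301 × 10^-4 / 0.01980 = 0.006570 mol/L
[IO3^-]_original = 0.006570 × 100.0/20.60 = 0.03189 mol/L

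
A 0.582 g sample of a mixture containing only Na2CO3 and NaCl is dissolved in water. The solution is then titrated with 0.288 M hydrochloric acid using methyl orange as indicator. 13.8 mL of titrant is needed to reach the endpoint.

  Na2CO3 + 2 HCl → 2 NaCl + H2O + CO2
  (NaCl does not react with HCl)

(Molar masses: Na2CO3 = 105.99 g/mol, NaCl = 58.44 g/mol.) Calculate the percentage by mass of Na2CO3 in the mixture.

36.2 %

n(HCl) = 0.0138 × 0.288 = 3.97 × 10^-3 mol
Let x = n(Na2CO3), y = n(NaCl).
Titrant: 2x = 3.97 × 10^-3;  mass: 105.99x + 58.44y = 0.582
Solving, x = 1.99 × 10^-3 mol, y = 6.35 × 10^-3 mol
mass of Na2CO3 = 1.99 × 10^-3 × 105.99 = 0.211 g
% Na2CO3 = 0.211 / 0.582 × 100 = 36.2 %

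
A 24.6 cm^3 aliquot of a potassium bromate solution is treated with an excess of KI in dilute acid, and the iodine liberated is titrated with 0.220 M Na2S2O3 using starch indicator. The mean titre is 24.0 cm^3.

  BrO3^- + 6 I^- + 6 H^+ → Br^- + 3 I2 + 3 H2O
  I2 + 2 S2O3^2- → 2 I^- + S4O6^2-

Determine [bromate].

0.0358 M

n(S2O3^2-) = 0.0240 × 0.220 = 5.28 × 10^-3 mol
n(I2) = n(S2O3^2-)/2 = 2.64 × 10^-3 mol
From the 1:3 ratio, n(BrO3^-) in the aliquot = 1/3 × 2.64 × 10^-3 = 8.80 × 10^-4 mol
[BrO3^-] = 8.80 × 10^-4 / 0.0246 = 0.0358 mol/L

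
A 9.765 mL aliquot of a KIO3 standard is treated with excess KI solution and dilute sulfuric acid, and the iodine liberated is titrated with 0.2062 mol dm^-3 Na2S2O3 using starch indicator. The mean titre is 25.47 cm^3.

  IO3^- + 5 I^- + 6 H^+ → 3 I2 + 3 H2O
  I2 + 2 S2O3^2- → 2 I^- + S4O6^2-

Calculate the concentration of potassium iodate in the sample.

0.08964 mol/L

n(S2O3^2-) = 0.02547 × 0.2062 = 5.252 × 10^-3 mol
n(I2) = n(S2O3^2-)/2 = 2.626 × 10^-3 mol
From the 1:3 ratio, n(IO3^-) in the aliquot = 1/3 × 2.626 × 10^-3 = 8.753 × 10^-4 mol
[IO3^-] = 8.753 × 10^-4 / 0.009765 = 0.08964 mol/L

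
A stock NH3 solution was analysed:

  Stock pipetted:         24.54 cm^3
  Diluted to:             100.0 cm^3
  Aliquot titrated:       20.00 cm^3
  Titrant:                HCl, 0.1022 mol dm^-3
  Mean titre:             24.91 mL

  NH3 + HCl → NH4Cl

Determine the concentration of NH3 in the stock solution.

n(HCl) = 0.02491 × 0.1022 = 2.546 × 10^-3 mol
n(NH3) in the aliquot = 2.546 × 10^-3 mol (1:1 ratio)
[NH3]_dilute = 2.546 × 10^-3 / 0.02000 = 0.1273 mol/L
Dilution factor = 100.0 / 24.54 = 4.075
[NH3]_stock = 0.1273 × 4.075 = 0.5187 mol/L

0.5187 mol/L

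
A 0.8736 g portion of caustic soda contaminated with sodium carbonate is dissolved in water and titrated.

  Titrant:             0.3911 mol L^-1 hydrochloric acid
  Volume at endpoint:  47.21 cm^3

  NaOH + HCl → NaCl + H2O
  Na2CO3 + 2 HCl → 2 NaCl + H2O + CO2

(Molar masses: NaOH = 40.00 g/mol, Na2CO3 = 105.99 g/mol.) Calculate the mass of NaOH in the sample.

0.3229 g

n(HCl) = 0.04721 × 0.3911 = 0.01846 mol
Let x = n(NaOH), y = n(Na2CO3).
Titrant: 1x + 2y = 0.01846;  mass: 40.00x + 105.99y = 0.8736
Solving, x = 8.072 × 10^-3 mol, y = 5.196 × 10^-3 mol
mass of NaOH = 8.072 × 10^-3 × 40.00 = 0.3229 g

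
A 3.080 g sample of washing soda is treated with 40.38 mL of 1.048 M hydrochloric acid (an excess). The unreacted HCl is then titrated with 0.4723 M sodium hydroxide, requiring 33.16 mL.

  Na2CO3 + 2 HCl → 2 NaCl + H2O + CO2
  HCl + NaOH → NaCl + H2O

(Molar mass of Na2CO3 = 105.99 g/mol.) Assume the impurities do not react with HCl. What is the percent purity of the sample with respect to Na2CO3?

45.87 %

n(HCl) added = 0.04038 × 1.048 = 0.04232 mol
n(NaOH) used in back-titration = 0.03316 × 0.4723 = 0.01566 mol
n(HCl) left over = 0.01566 mol (1:1 ratio)
n(HCl) consumed by analyte = 0.04232 − 0.01566 = 0.02666 mol
From the 1:2 ratio, n(Na2CO3) = 1/2 × 0.02666 = 0.01333 mol
mass of Na2CO3 = 0.01333 × 105.99 = 1.413 g
% Na2CO3 = 1.413 / 3.080 × 100 = 45.87 %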